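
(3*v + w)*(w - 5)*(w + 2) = 3*v*w^2 - 9*v*w - 30*v + w^3 - 3*w^2 - 10*w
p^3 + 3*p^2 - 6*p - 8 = (p - 2)*(p + 1)*(p + 4)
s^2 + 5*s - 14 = (s - 2)*(s + 7)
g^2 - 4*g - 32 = (g - 8)*(g + 4)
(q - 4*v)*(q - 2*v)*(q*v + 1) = q^3*v - 6*q^2*v^2 + q^2 + 8*q*v^3 - 6*q*v + 8*v^2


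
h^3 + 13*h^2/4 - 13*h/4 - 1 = (h - 1)*(h + 1/4)*(h + 4)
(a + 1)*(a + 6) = a^2 + 7*a + 6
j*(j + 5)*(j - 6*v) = j^3 - 6*j^2*v + 5*j^2 - 30*j*v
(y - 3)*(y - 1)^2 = y^3 - 5*y^2 + 7*y - 3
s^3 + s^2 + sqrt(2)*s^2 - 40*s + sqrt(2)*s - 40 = (s + 1)*(s - 4*sqrt(2))*(s + 5*sqrt(2))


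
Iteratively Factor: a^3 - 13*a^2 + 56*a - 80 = (a - 4)*(a^2 - 9*a + 20) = (a - 5)*(a - 4)*(a - 4)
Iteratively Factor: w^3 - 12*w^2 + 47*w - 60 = (w - 4)*(w^2 - 8*w + 15) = (w - 5)*(w - 4)*(w - 3)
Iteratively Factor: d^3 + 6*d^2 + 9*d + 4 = (d + 1)*(d^2 + 5*d + 4) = (d + 1)^2*(d + 4)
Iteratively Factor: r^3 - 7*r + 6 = (r - 2)*(r^2 + 2*r - 3) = (r - 2)*(r - 1)*(r + 3)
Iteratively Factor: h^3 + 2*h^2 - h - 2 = (h + 1)*(h^2 + h - 2) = (h - 1)*(h + 1)*(h + 2)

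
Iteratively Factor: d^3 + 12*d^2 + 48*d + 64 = (d + 4)*(d^2 + 8*d + 16) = (d + 4)^2*(d + 4)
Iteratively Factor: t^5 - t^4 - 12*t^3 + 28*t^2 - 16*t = (t - 2)*(t^4 + t^3 - 10*t^2 + 8*t) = (t - 2)*(t - 1)*(t^3 + 2*t^2 - 8*t) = (t - 2)*(t - 1)*(t + 4)*(t^2 - 2*t) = (t - 2)^2*(t - 1)*(t + 4)*(t)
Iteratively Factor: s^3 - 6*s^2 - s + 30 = (s - 5)*(s^2 - s - 6) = (s - 5)*(s - 3)*(s + 2)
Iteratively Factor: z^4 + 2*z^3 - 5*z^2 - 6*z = (z + 1)*(z^3 + z^2 - 6*z) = (z + 1)*(z + 3)*(z^2 - 2*z) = z*(z + 1)*(z + 3)*(z - 2)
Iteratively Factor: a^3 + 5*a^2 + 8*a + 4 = (a + 2)*(a^2 + 3*a + 2) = (a + 2)^2*(a + 1)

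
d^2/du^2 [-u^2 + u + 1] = -2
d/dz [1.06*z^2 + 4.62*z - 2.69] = 2.12*z + 4.62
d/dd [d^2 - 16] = 2*d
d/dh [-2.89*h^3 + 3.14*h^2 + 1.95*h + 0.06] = -8.67*h^2 + 6.28*h + 1.95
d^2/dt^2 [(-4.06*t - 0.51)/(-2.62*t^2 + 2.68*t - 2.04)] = ((19.0892 - 63.8232*t)*(2.62*t^2 - 2.68*t + 2.04) + (4.06*t + 0.51)*(5.24*t - 2.68)*(10.48*t - 5.36))/(2.62*t^2 - 2.68*t + 2.04)^3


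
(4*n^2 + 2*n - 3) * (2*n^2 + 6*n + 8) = 8*n^4 + 28*n^3 + 38*n^2 - 2*n - 24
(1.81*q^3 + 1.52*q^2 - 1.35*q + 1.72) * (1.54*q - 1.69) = 2.7874*q^4 - 0.7181*q^3 - 4.6478*q^2 + 4.9303*q - 2.9068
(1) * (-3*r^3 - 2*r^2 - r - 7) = -3*r^3 - 2*r^2 - r - 7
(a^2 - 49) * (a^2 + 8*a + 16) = a^4 + 8*a^3 - 33*a^2 - 392*a - 784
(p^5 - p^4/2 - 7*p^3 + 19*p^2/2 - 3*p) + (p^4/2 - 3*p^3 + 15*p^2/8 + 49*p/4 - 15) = p^5 - 10*p^3 + 91*p^2/8 + 37*p/4 - 15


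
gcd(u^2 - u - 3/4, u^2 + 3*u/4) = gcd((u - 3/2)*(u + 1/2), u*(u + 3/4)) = 1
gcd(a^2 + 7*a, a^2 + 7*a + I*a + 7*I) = a + 7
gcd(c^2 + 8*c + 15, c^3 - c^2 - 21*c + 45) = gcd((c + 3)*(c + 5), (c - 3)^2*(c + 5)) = c + 5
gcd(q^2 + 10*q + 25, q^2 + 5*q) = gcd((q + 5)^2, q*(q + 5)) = q + 5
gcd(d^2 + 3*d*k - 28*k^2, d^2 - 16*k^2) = d - 4*k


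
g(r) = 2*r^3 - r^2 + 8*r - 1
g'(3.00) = 56.00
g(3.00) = 68.00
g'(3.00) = 56.00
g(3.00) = 68.00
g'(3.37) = 69.40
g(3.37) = 91.15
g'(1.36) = 16.38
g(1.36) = 13.06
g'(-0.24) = 8.83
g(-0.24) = -3.01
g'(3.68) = 81.89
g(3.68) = 114.57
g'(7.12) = 297.93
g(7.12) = 727.15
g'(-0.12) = 8.33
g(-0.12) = -1.98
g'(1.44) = 17.56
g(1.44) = 14.42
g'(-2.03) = 36.79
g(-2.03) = -38.09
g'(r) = 6*r^2 - 2*r + 8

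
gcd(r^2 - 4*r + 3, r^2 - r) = r - 1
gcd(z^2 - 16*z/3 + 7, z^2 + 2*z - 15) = z - 3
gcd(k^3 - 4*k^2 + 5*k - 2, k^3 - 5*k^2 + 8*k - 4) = k^2 - 3*k + 2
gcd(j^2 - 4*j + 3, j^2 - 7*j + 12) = j - 3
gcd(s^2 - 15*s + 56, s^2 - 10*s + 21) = s - 7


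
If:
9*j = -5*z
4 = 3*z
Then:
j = -20/27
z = 4/3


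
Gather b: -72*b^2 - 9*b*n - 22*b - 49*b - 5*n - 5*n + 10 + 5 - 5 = -72*b^2 + b*(-9*n - 71) - 10*n + 10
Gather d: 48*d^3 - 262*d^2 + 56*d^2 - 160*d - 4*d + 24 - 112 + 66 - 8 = 48*d^3 - 206*d^2 - 164*d - 30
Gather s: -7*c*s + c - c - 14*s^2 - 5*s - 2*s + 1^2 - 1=-14*s^2 + s*(-7*c - 7)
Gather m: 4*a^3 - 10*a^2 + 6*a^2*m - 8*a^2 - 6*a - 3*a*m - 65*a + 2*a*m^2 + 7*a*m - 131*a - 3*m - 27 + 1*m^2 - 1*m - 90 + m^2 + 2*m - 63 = 4*a^3 - 18*a^2 - 202*a + m^2*(2*a + 2) + m*(6*a^2 + 4*a - 2) - 180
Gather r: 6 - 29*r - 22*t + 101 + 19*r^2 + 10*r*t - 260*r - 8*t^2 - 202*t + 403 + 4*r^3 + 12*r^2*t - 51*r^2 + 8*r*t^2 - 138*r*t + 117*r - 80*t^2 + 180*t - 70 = 4*r^3 + r^2*(12*t - 32) + r*(8*t^2 - 128*t - 172) - 88*t^2 - 44*t + 440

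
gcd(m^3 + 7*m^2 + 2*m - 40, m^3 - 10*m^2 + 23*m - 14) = m - 2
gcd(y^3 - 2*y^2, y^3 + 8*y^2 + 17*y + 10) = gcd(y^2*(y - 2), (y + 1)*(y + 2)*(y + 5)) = 1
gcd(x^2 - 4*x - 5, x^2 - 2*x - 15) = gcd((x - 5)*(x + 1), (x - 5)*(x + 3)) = x - 5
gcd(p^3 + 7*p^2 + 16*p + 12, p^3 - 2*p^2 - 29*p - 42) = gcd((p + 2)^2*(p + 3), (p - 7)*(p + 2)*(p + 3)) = p^2 + 5*p + 6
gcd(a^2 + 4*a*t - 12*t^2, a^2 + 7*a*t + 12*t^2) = 1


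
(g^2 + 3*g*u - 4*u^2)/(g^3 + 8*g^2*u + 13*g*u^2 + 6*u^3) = (g^2 + 3*g*u - 4*u^2)/(g^3 + 8*g^2*u + 13*g*u^2 + 6*u^3)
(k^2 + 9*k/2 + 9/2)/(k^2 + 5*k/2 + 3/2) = (k + 3)/(k + 1)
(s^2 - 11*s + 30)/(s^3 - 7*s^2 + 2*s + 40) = (s - 6)/(s^2 - 2*s - 8)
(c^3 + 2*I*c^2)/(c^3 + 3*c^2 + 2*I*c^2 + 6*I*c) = c/(c + 3)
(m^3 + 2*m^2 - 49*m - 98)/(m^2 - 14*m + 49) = (m^2 + 9*m + 14)/(m - 7)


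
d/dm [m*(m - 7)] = 2*m - 7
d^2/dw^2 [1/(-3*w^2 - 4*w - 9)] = 2*(9*w^2 + 12*w - 4*(3*w + 2)^2 + 27)/(3*w^2 + 4*w + 9)^3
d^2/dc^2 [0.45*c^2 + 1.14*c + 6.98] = 0.900000000000000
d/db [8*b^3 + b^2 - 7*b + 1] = 24*b^2 + 2*b - 7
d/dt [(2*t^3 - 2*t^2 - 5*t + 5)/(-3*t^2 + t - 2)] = (-6*t^4 + 4*t^3 - 29*t^2 + 38*t + 5)/(9*t^4 - 6*t^3 + 13*t^2 - 4*t + 4)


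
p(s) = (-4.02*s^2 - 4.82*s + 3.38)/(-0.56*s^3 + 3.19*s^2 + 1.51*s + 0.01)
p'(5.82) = -78.51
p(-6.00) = -0.50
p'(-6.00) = -0.02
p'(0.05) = -710.35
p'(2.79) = -0.71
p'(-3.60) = 0.04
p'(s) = (-8.04*s - 4.82)/(-0.56*s^3 + 3.19*s^2 + 1.51*s + 0.01) + (-4.02*s^2 - 4.82*s + 3.38)*(1.68*s^2 - 6.38*s - 1.51)/(-0.56*s^3 + 3.19*s^2 + 1.51*s + 0.01)^2 = (-2.2512*s^4 - 5.3984*s^3 + 14.984*s^2 - 21.6448*s - 5.152)/(0.3136*s^6 - 3.5728*s^5 + 8.4849*s^4 + 9.6226*s^3 + 2.3439*s^2 + 0.0302*s + 0.0001)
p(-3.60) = -0.51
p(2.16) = -2.06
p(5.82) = -24.92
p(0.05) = 33.50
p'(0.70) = -2.58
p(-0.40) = -97.67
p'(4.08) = -1.85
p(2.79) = -2.45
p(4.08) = -3.92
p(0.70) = -0.81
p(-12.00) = -0.37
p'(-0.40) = 2714.24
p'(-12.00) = -0.02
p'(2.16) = -0.55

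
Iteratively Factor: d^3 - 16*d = (d)*(d^2 - 16) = d*(d - 4)*(d + 4)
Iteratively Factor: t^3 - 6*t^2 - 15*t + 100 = (t + 4)*(t^2 - 10*t + 25) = (t - 5)*(t + 4)*(t - 5)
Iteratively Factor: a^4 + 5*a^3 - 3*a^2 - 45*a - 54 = (a - 3)*(a^3 + 8*a^2 + 21*a + 18) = (a - 3)*(a + 3)*(a^2 + 5*a + 6) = (a - 3)*(a + 2)*(a + 3)*(a + 3)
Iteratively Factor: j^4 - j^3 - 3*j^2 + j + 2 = (j + 1)*(j^3 - 2*j^2 - j + 2) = (j + 1)^2*(j^2 - 3*j + 2) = (j - 1)*(j + 1)^2*(j - 2)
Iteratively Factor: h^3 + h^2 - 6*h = (h)*(h^2 + h - 6) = h*(h + 3)*(h - 2)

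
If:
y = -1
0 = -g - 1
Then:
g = -1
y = -1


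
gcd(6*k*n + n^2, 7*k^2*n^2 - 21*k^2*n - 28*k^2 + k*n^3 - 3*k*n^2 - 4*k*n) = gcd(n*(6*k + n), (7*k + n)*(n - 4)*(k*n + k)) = 1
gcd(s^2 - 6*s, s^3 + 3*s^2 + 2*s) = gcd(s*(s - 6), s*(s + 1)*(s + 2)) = s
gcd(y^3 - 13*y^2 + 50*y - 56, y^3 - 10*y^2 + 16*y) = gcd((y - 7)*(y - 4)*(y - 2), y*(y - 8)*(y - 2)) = y - 2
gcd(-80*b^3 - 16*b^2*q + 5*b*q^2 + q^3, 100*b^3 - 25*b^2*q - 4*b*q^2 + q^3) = -20*b^2 + b*q + q^2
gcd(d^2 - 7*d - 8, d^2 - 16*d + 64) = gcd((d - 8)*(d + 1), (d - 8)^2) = d - 8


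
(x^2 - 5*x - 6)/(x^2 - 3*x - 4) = (x - 6)/(x - 4)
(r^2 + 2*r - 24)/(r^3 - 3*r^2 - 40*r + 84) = (r - 4)/(r^2 - 9*r + 14)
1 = 1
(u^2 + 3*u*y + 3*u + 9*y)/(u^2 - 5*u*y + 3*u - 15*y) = (-u - 3*y)/(-u + 5*y)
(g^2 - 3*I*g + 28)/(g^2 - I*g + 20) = (g - 7*I)/(g - 5*I)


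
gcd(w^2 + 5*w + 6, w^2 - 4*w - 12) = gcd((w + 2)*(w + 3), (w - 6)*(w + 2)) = w + 2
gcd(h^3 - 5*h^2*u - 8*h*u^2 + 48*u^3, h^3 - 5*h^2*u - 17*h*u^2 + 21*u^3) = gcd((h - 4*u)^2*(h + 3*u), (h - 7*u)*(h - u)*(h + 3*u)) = h + 3*u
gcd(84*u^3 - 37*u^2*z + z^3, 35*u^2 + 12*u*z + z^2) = 7*u + z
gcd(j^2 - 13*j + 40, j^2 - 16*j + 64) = j - 8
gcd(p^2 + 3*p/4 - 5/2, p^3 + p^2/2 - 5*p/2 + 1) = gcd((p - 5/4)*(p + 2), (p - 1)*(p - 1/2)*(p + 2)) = p + 2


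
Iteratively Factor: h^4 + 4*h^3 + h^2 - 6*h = (h)*(h^3 + 4*h^2 + h - 6) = h*(h + 2)*(h^2 + 2*h - 3) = h*(h - 1)*(h + 2)*(h + 3)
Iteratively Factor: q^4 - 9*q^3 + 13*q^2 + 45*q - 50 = (q - 5)*(q^3 - 4*q^2 - 7*q + 10) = (q - 5)*(q + 2)*(q^2 - 6*q + 5) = (q - 5)*(q - 1)*(q + 2)*(q - 5)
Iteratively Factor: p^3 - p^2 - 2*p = (p)*(p^2 - p - 2) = p*(p + 1)*(p - 2)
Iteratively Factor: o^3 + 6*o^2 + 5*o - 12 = (o + 4)*(o^2 + 2*o - 3) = (o + 3)*(o + 4)*(o - 1)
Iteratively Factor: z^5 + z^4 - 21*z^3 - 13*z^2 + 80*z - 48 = (z - 4)*(z^4 + 5*z^3 - z^2 - 17*z + 12) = (z - 4)*(z + 3)*(z^3 + 2*z^2 - 7*z + 4) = (z - 4)*(z - 1)*(z + 3)*(z^2 + 3*z - 4) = (z - 4)*(z - 1)^2*(z + 3)*(z + 4)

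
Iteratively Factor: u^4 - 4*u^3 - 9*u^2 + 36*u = (u + 3)*(u^3 - 7*u^2 + 12*u) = (u - 3)*(u + 3)*(u^2 - 4*u) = (u - 4)*(u - 3)*(u + 3)*(u)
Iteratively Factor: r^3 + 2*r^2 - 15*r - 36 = (r + 3)*(r^2 - r - 12) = (r + 3)^2*(r - 4)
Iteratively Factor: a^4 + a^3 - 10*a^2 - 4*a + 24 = (a + 2)*(a^3 - a^2 - 8*a + 12) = (a - 2)*(a + 2)*(a^2 + a - 6) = (a - 2)*(a + 2)*(a + 3)*(a - 2)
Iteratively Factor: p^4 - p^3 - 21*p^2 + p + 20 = (p + 4)*(p^3 - 5*p^2 - p + 5) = (p - 5)*(p + 4)*(p^2 - 1) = (p - 5)*(p + 1)*(p + 4)*(p - 1)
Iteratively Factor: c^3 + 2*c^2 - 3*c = (c)*(c^2 + 2*c - 3) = c*(c - 1)*(c + 3)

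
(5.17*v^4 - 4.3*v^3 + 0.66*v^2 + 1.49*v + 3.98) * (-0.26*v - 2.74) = -1.3442*v^5 - 13.0478*v^4 + 11.6104*v^3 - 2.1958*v^2 - 5.1174*v - 10.9052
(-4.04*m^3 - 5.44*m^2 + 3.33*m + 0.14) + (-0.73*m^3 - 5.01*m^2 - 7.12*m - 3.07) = -4.77*m^3 - 10.45*m^2 - 3.79*m - 2.93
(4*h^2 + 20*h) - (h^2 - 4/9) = 3*h^2 + 20*h + 4/9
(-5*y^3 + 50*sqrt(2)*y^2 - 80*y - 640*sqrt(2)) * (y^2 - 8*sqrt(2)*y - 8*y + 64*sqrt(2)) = -5*y^5 + 40*y^4 + 90*sqrt(2)*y^4 - 720*sqrt(2)*y^3 - 880*y^3 + 7040*y^2 + 10240*y - 81920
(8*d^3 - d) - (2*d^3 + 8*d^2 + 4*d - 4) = 6*d^3 - 8*d^2 - 5*d + 4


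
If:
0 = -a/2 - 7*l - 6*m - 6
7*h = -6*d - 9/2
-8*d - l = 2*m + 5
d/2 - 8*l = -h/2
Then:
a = -10736*m/897 - 10190/897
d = -224*m/897 - 1111/1794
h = 64*m/299 - 67/598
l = -2*m/897 - 41/897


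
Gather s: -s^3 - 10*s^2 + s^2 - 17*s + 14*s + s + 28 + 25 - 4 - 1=-s^3 - 9*s^2 - 2*s + 48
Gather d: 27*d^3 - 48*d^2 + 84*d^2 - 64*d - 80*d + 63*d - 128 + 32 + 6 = 27*d^3 + 36*d^2 - 81*d - 90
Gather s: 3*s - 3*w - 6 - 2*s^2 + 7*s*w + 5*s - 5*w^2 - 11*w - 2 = -2*s^2 + s*(7*w + 8) - 5*w^2 - 14*w - 8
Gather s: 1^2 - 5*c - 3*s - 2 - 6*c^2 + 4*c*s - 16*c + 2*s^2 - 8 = -6*c^2 - 21*c + 2*s^2 + s*(4*c - 3) - 9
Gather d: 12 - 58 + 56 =10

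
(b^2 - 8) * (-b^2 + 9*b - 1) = -b^4 + 9*b^3 + 7*b^2 - 72*b + 8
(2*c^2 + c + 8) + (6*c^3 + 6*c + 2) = 6*c^3 + 2*c^2 + 7*c + 10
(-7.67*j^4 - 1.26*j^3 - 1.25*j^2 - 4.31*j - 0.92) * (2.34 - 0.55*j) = 4.2185*j^5 - 17.2548*j^4 - 2.2609*j^3 - 0.5545*j^2 - 9.5794*j - 2.1528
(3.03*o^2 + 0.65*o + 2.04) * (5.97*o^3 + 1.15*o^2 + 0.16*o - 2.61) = 18.0891*o^5 + 7.365*o^4 + 13.4111*o^3 - 5.4583*o^2 - 1.3701*o - 5.3244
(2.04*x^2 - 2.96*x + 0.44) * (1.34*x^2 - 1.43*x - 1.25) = 2.7336*x^4 - 6.8836*x^3 + 2.2724*x^2 + 3.0708*x - 0.55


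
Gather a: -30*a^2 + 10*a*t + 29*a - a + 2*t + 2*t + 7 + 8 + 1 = -30*a^2 + a*(10*t + 28) + 4*t + 16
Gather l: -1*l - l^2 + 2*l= -l^2 + l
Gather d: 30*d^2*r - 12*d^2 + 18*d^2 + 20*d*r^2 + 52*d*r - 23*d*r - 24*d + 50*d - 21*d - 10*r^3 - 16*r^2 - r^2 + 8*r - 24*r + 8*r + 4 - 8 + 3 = d^2*(30*r + 6) + d*(20*r^2 + 29*r + 5) - 10*r^3 - 17*r^2 - 8*r - 1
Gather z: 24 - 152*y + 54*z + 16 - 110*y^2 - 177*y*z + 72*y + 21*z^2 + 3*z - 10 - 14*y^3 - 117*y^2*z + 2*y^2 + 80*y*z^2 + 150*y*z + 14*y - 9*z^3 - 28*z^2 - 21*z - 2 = -14*y^3 - 108*y^2 - 66*y - 9*z^3 + z^2*(80*y - 7) + z*(-117*y^2 - 27*y + 36) + 28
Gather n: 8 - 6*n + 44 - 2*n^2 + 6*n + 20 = 72 - 2*n^2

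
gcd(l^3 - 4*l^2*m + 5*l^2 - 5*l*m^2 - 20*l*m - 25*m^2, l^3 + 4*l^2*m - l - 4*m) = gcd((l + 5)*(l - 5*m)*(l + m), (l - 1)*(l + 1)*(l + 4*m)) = 1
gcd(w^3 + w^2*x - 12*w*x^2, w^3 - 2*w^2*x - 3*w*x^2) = -w^2 + 3*w*x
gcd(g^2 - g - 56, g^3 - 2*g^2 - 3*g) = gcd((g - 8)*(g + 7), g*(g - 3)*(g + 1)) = 1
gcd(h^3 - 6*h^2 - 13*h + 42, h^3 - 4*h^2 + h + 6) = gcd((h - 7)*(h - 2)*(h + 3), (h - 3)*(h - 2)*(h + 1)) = h - 2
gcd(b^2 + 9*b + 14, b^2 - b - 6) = b + 2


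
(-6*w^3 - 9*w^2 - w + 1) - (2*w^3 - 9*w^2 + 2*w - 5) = -8*w^3 - 3*w + 6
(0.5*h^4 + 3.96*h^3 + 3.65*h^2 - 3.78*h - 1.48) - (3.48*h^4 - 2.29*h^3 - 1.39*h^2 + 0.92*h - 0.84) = -2.98*h^4 + 6.25*h^3 + 5.04*h^2 - 4.7*h - 0.64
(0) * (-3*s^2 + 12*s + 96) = 0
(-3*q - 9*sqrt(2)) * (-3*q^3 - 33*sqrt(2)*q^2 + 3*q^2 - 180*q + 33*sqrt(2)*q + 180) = 9*q^4 - 9*q^3 + 126*sqrt(2)*q^3 - 126*sqrt(2)*q^2 + 1134*q^2 - 1134*q + 1620*sqrt(2)*q - 1620*sqrt(2)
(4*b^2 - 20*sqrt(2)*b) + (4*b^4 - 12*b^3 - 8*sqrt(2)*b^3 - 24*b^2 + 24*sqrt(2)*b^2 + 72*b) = 4*b^4 - 12*b^3 - 8*sqrt(2)*b^3 - 20*b^2 + 24*sqrt(2)*b^2 - 20*sqrt(2)*b + 72*b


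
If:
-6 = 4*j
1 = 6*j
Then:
No Solution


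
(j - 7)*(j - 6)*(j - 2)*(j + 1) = j^4 - 14*j^3 + 53*j^2 - 16*j - 84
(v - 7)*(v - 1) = v^2 - 8*v + 7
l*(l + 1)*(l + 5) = l^3 + 6*l^2 + 5*l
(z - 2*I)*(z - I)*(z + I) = z^3 - 2*I*z^2 + z - 2*I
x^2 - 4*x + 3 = (x - 3)*(x - 1)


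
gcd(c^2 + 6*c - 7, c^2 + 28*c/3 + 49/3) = c + 7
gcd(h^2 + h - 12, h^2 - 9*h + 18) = h - 3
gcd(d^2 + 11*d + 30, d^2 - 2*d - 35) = d + 5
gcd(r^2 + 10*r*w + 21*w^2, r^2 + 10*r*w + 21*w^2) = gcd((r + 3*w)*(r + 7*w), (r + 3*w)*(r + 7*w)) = r^2 + 10*r*w + 21*w^2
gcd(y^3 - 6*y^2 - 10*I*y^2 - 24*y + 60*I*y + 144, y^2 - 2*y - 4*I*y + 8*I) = y - 4*I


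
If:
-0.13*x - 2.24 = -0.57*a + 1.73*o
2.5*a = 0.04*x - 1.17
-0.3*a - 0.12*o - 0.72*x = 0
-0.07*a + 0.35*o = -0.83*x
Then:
No Solution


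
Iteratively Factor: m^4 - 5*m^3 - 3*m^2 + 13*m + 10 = (m + 1)*(m^3 - 6*m^2 + 3*m + 10) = (m - 2)*(m + 1)*(m^2 - 4*m - 5) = (m - 5)*(m - 2)*(m + 1)*(m + 1)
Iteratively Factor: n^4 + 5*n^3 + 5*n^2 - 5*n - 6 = (n + 3)*(n^3 + 2*n^2 - n - 2) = (n + 1)*(n + 3)*(n^2 + n - 2) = (n - 1)*(n + 1)*(n + 3)*(n + 2)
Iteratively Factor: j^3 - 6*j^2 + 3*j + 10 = (j - 5)*(j^2 - j - 2) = (j - 5)*(j + 1)*(j - 2)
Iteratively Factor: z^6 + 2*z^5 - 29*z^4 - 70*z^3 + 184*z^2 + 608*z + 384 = (z + 2)*(z^5 - 29*z^3 - 12*z^2 + 208*z + 192) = (z + 2)*(z + 4)*(z^4 - 4*z^3 - 13*z^2 + 40*z + 48) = (z - 4)*(z + 2)*(z + 4)*(z^3 - 13*z - 12) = (z - 4)*(z + 2)*(z + 3)*(z + 4)*(z^2 - 3*z - 4) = (z - 4)^2*(z + 2)*(z + 3)*(z + 4)*(z + 1)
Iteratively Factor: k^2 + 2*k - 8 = (k + 4)*(k - 2)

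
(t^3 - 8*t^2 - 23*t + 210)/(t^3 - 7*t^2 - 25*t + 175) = (t - 6)/(t - 5)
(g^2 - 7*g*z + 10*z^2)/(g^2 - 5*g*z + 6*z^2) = (-g + 5*z)/(-g + 3*z)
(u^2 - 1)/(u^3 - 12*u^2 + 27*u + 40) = (u - 1)/(u^2 - 13*u + 40)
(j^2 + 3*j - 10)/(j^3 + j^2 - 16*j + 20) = 1/(j - 2)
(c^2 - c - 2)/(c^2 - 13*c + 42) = (c^2 - c - 2)/(c^2 - 13*c + 42)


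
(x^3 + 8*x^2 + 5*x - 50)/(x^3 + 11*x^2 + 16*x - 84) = (x^2 + 10*x + 25)/(x^2 + 13*x + 42)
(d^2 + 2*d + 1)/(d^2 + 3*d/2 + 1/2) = 2*(d + 1)/(2*d + 1)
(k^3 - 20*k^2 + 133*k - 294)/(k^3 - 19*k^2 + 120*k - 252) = (k - 7)/(k - 6)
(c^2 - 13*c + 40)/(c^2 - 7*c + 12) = (c^2 - 13*c + 40)/(c^2 - 7*c + 12)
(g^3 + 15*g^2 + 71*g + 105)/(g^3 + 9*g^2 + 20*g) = (g^2 + 10*g + 21)/(g*(g + 4))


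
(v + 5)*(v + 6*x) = v^2 + 6*v*x + 5*v + 30*x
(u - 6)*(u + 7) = u^2 + u - 42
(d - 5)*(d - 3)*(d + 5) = d^3 - 3*d^2 - 25*d + 75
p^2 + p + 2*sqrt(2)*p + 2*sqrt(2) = (p + 1)*(p + 2*sqrt(2))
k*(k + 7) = k^2 + 7*k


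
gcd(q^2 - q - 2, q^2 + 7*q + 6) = q + 1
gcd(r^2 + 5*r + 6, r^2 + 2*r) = r + 2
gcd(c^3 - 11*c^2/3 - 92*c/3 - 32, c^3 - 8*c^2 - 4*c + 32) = c - 8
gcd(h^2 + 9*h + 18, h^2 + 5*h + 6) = h + 3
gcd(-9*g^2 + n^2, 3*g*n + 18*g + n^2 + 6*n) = 3*g + n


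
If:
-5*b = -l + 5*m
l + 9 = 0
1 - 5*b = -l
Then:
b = -8/5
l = -9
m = -1/5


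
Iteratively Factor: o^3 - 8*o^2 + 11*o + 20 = (o + 1)*(o^2 - 9*o + 20) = (o - 4)*(o + 1)*(o - 5)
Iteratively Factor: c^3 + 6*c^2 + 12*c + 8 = (c + 2)*(c^2 + 4*c + 4) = (c + 2)^2*(c + 2)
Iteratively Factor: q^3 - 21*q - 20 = (q + 4)*(q^2 - 4*q - 5) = (q - 5)*(q + 4)*(q + 1)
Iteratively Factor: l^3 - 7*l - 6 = (l - 3)*(l^2 + 3*l + 2) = (l - 3)*(l + 2)*(l + 1)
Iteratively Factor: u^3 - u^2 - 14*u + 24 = (u - 2)*(u^2 + u - 12) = (u - 3)*(u - 2)*(u + 4)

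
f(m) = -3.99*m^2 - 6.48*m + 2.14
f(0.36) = -0.71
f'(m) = -7.98*m - 6.48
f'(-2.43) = 12.91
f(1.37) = -14.23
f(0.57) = -2.85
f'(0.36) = -9.35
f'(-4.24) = 27.36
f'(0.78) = -12.70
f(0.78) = -5.34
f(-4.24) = -42.12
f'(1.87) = -21.40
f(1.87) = -23.93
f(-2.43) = -5.67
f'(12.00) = -102.24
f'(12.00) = -102.24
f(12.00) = -650.18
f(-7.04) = -149.99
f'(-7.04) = 49.70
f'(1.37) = -17.41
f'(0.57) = -11.03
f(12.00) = -650.18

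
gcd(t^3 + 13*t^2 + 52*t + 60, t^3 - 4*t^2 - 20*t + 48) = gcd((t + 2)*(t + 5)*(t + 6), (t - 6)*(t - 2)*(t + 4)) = 1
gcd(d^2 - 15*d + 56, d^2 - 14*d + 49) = d - 7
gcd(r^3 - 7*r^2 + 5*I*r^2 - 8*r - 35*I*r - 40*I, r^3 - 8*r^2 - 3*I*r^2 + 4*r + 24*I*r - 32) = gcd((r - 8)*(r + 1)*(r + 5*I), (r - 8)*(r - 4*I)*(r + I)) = r - 8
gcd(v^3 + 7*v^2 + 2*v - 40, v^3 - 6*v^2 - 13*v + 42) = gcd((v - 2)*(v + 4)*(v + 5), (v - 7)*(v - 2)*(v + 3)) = v - 2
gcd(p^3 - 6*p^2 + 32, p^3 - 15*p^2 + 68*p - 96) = p - 4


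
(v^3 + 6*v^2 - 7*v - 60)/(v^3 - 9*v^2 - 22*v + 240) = (v^2 + v - 12)/(v^2 - 14*v + 48)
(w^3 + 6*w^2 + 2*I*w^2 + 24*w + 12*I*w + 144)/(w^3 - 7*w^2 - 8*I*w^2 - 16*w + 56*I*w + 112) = (w^2 + 6*w*(1 + I) + 36*I)/(w^2 - w*(7 + 4*I) + 28*I)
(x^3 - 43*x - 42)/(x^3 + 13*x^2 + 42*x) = (x^2 - 6*x - 7)/(x*(x + 7))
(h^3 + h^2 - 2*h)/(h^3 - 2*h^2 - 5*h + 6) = h/(h - 3)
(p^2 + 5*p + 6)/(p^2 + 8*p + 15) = (p + 2)/(p + 5)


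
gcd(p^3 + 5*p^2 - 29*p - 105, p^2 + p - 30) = p - 5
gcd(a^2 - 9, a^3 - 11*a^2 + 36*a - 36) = a - 3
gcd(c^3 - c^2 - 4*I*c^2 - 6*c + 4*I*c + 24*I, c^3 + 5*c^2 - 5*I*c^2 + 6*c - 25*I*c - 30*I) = c + 2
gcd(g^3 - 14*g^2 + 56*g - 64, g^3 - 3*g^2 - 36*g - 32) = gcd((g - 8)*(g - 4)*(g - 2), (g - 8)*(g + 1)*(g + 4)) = g - 8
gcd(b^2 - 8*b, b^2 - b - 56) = b - 8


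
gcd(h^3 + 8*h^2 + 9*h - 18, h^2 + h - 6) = h + 3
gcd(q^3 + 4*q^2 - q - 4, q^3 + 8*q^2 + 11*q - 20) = q^2 + 3*q - 4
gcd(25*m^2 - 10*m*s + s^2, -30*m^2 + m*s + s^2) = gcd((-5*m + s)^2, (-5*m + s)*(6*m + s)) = -5*m + s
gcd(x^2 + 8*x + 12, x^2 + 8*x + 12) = x^2 + 8*x + 12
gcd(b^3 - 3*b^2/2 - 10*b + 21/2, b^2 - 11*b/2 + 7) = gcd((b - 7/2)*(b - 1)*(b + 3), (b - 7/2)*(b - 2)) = b - 7/2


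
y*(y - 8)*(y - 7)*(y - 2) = y^4 - 17*y^3 + 86*y^2 - 112*y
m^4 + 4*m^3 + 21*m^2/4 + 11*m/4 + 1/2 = (m + 1/2)^2*(m + 1)*(m + 2)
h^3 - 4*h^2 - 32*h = h*(h - 8)*(h + 4)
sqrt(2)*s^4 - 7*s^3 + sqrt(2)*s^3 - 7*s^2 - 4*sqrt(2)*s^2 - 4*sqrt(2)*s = s*(s - 4*sqrt(2))*(s + sqrt(2)/2)*(sqrt(2)*s + sqrt(2))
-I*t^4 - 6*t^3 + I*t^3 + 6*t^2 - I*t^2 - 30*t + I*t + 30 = (t - 5*I)*(t - 3*I)*(t + 2*I)*(-I*t + I)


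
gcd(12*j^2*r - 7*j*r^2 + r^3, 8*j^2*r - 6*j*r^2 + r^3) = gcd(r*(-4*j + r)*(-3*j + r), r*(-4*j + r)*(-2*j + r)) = -4*j*r + r^2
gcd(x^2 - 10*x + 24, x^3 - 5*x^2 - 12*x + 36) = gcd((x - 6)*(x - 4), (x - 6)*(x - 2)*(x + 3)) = x - 6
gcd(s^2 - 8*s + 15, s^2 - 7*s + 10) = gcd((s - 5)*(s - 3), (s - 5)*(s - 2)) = s - 5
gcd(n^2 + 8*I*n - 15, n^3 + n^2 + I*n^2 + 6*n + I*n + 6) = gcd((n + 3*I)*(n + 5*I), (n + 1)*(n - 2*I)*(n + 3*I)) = n + 3*I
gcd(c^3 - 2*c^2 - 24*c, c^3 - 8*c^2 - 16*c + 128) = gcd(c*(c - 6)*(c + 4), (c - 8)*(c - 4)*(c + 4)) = c + 4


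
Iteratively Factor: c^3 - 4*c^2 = (c)*(c^2 - 4*c) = c^2*(c - 4)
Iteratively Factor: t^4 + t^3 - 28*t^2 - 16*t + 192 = (t + 4)*(t^3 - 3*t^2 - 16*t + 48) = (t + 4)^2*(t^2 - 7*t + 12) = (t - 3)*(t + 4)^2*(t - 4)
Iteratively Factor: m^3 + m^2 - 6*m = (m - 2)*(m^2 + 3*m) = m*(m - 2)*(m + 3)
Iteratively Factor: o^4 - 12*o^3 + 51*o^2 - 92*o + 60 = (o - 2)*(o^3 - 10*o^2 + 31*o - 30) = (o - 3)*(o - 2)*(o^2 - 7*o + 10) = (o - 3)*(o - 2)^2*(o - 5)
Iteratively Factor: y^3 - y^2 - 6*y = (y - 3)*(y^2 + 2*y) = (y - 3)*(y + 2)*(y)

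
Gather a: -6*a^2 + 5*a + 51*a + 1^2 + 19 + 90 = -6*a^2 + 56*a + 110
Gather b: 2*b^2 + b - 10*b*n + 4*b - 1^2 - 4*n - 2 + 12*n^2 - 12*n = 2*b^2 + b*(5 - 10*n) + 12*n^2 - 16*n - 3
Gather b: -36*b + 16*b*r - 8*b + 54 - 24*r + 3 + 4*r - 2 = b*(16*r - 44) - 20*r + 55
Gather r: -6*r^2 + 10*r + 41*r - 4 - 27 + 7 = -6*r^2 + 51*r - 24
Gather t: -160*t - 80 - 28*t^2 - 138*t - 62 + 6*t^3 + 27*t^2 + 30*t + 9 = 6*t^3 - t^2 - 268*t - 133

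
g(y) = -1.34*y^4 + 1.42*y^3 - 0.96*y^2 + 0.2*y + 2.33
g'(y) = -5.36*y^3 + 4.26*y^2 - 1.92*y + 0.2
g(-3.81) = -373.26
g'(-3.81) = 365.80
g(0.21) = 2.34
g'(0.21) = -0.06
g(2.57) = -37.85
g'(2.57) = -67.58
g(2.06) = -13.05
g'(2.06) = -32.53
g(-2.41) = -68.81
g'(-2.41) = 104.60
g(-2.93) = -140.97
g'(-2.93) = 177.22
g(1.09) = 1.35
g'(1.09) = -3.77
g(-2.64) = -96.11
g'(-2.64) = 133.58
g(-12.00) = -30378.31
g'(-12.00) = 9898.76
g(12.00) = -25465.99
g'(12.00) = -8671.48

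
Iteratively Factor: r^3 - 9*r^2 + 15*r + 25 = (r + 1)*(r^2 - 10*r + 25) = (r - 5)*(r + 1)*(r - 5)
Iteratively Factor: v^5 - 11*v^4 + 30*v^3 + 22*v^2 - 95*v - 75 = (v - 5)*(v^4 - 6*v^3 + 22*v + 15) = (v - 5)*(v - 3)*(v^3 - 3*v^2 - 9*v - 5) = (v - 5)*(v - 3)*(v + 1)*(v^2 - 4*v - 5) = (v - 5)*(v - 3)*(v + 1)^2*(v - 5)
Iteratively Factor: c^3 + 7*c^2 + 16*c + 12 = (c + 2)*(c^2 + 5*c + 6) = (c + 2)^2*(c + 3)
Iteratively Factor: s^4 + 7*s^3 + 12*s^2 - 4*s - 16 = (s - 1)*(s^3 + 8*s^2 + 20*s + 16) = (s - 1)*(s + 2)*(s^2 + 6*s + 8) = (s - 1)*(s + 2)*(s + 4)*(s + 2)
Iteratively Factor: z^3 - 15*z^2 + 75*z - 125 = (z - 5)*(z^2 - 10*z + 25) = (z - 5)^2*(z - 5)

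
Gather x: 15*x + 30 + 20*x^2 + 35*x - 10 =20*x^2 + 50*x + 20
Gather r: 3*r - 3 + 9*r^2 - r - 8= 9*r^2 + 2*r - 11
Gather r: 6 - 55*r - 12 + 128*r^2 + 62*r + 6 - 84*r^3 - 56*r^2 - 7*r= -84*r^3 + 72*r^2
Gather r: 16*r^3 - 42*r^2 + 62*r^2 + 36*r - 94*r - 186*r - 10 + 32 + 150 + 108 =16*r^3 + 20*r^2 - 244*r + 280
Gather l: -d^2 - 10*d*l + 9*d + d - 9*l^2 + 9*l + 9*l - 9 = -d^2 + 10*d - 9*l^2 + l*(18 - 10*d) - 9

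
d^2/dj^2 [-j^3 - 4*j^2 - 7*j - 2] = -6*j - 8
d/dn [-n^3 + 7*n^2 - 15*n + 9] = -3*n^2 + 14*n - 15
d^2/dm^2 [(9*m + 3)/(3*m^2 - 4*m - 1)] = 6*(9*(1 - 3*m)*(-3*m^2 + 4*m + 1) - 4*(3*m - 2)^2*(3*m + 1))/(-3*m^2 + 4*m + 1)^3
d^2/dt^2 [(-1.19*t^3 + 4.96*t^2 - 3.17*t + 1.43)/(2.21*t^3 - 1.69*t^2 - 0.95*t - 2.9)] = (39.56121*t^6 - 107.886012*t^5 + 125.809554*t^4 + 321.757814*t^3 - 402.831192*t^2 + 101.93403*t + 89.45819)/(10.793861*t^9 - 24.762387*t^8 + 5.016258*t^7 - 26.029549*t^6 + 62.83095*t^5 + 7.107555*t^4 + 26.965225*t^3 - 50.49045*t^2 - 23.9685*t - 24.389)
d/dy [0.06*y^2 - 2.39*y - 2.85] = 0.12*y - 2.39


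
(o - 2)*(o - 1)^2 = o^3 - 4*o^2 + 5*o - 2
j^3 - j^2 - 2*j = j*(j - 2)*(j + 1)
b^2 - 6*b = b*(b - 6)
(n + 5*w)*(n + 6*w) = n^2 + 11*n*w + 30*w^2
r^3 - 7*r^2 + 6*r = r*(r - 6)*(r - 1)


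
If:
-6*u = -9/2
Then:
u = 3/4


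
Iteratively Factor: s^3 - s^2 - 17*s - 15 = (s - 5)*(s^2 + 4*s + 3) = (s - 5)*(s + 3)*(s + 1)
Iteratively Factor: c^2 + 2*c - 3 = (c - 1)*(c + 3)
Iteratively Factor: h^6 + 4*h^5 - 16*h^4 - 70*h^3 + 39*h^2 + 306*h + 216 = (h + 1)*(h^5 + 3*h^4 - 19*h^3 - 51*h^2 + 90*h + 216) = (h + 1)*(h + 2)*(h^4 + h^3 - 21*h^2 - 9*h + 108) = (h - 3)*(h + 1)*(h + 2)*(h^3 + 4*h^2 - 9*h - 36) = (h - 3)*(h + 1)*(h + 2)*(h + 4)*(h^2 - 9) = (h - 3)*(h + 1)*(h + 2)*(h + 3)*(h + 4)*(h - 3)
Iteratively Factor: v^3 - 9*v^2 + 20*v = (v - 4)*(v^2 - 5*v) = v*(v - 4)*(v - 5)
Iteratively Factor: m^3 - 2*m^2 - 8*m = (m - 4)*(m^2 + 2*m) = (m - 4)*(m + 2)*(m)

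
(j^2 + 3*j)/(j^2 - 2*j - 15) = j/(j - 5)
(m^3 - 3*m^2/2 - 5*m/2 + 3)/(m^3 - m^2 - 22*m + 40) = (m^2 + m/2 - 3/2)/(m^2 + m - 20)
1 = 1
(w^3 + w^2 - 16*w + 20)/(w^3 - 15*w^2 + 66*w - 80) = (w^2 + 3*w - 10)/(w^2 - 13*w + 40)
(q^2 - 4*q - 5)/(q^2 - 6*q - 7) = (q - 5)/(q - 7)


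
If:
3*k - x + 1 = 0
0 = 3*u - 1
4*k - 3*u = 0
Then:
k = 1/4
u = 1/3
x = 7/4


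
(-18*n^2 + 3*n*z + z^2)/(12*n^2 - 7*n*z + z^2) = (6*n + z)/(-4*n + z)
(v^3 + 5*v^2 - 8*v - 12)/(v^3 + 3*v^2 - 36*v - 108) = (v^2 - v - 2)/(v^2 - 3*v - 18)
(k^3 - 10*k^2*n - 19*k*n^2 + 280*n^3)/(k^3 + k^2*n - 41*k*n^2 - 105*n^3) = (k - 8*n)/(k + 3*n)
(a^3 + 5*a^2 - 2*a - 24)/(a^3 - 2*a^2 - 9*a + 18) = (a + 4)/(a - 3)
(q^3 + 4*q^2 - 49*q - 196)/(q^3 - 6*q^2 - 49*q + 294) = (q + 4)/(q - 6)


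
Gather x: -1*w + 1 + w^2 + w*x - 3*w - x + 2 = w^2 - 4*w + x*(w - 1) + 3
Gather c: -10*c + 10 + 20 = 30 - 10*c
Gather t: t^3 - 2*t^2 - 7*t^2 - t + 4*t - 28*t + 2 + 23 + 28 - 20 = t^3 - 9*t^2 - 25*t + 33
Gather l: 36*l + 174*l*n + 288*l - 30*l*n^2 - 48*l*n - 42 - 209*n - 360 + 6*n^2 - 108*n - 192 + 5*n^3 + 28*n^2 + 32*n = l*(-30*n^2 + 126*n + 324) + 5*n^3 + 34*n^2 - 285*n - 594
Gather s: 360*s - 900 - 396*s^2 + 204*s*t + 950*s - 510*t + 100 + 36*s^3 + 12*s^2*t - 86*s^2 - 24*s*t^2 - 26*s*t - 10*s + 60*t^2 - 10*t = 36*s^3 + s^2*(12*t - 482) + s*(-24*t^2 + 178*t + 1300) + 60*t^2 - 520*t - 800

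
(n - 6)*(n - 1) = n^2 - 7*n + 6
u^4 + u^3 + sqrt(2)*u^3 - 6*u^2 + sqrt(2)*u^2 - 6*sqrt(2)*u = u*(u - 2)*(u + 3)*(u + sqrt(2))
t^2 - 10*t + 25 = (t - 5)^2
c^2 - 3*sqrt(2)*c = c*(c - 3*sqrt(2))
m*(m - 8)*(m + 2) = m^3 - 6*m^2 - 16*m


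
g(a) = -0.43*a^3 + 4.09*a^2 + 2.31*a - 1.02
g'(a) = -1.29*a^2 + 8.18*a + 2.31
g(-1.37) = 4.60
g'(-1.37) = -11.32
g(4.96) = 58.59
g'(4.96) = 11.15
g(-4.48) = 109.38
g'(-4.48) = -60.23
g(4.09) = 47.43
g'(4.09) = 14.19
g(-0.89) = 0.47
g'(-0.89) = -5.99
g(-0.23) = -1.33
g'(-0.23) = 0.36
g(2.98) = 30.81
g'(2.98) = 15.23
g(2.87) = 29.13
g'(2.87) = 15.16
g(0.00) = -1.02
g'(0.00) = 2.31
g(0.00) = -1.02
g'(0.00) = 2.31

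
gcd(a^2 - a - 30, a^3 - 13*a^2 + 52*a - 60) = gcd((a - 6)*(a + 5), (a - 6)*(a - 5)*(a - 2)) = a - 6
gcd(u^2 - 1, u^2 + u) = u + 1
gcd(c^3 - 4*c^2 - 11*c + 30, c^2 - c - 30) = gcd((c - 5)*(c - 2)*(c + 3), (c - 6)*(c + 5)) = 1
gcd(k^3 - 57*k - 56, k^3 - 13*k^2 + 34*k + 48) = k^2 - 7*k - 8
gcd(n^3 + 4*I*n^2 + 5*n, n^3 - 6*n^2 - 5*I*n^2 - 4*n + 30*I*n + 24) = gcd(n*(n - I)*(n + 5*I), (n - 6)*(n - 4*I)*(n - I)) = n - I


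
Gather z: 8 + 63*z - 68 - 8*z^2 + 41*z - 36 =-8*z^2 + 104*z - 96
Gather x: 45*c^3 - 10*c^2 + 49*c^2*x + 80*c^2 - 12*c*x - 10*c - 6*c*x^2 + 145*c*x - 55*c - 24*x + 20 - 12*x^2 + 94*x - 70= 45*c^3 + 70*c^2 - 65*c + x^2*(-6*c - 12) + x*(49*c^2 + 133*c + 70) - 50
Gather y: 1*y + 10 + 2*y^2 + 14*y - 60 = 2*y^2 + 15*y - 50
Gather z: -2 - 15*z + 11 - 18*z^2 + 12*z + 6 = -18*z^2 - 3*z + 15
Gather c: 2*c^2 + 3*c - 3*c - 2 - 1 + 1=2*c^2 - 2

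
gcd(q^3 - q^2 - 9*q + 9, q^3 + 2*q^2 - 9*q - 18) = q^2 - 9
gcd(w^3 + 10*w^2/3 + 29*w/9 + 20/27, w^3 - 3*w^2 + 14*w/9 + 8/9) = w + 1/3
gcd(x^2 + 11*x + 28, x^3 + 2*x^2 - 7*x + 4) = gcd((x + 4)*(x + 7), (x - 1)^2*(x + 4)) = x + 4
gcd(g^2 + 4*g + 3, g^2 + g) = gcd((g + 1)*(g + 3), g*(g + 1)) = g + 1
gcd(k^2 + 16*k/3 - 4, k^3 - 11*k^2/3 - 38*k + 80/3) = k - 2/3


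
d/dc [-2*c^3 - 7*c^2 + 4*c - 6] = -6*c^2 - 14*c + 4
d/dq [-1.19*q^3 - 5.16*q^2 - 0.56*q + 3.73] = -3.57*q^2 - 10.32*q - 0.56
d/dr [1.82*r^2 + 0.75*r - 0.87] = 3.64*r + 0.75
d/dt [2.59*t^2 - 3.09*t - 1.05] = 5.18*t - 3.09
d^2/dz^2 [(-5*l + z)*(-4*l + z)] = 2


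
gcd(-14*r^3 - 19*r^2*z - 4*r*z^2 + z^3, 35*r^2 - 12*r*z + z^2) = -7*r + z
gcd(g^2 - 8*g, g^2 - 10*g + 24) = 1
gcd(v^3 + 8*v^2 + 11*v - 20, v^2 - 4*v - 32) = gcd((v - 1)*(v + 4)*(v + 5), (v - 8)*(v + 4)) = v + 4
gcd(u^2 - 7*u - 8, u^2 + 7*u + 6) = u + 1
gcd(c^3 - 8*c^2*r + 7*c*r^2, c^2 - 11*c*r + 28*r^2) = -c + 7*r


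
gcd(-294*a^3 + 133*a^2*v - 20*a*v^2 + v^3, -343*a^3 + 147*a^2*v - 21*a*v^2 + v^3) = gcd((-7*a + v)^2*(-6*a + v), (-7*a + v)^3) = 49*a^2 - 14*a*v + v^2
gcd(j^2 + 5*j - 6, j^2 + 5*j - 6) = j^2 + 5*j - 6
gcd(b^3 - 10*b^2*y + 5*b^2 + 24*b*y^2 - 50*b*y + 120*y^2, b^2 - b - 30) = b + 5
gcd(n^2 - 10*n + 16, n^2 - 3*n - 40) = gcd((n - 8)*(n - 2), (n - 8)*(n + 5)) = n - 8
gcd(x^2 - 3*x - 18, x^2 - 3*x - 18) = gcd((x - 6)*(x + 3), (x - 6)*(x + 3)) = x^2 - 3*x - 18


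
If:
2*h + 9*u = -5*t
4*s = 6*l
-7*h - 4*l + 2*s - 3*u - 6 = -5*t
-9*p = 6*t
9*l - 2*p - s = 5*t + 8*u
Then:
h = -2742*u/1981 - 1350/1981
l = 906*u/1981 + 264/1981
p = 1646*u/1981 - 360/1981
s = 1359*u/1981 + 396/1981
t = 540/1981 - 2469*u/1981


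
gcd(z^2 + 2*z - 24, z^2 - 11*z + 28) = z - 4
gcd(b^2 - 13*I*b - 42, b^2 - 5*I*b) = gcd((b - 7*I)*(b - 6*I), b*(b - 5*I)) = 1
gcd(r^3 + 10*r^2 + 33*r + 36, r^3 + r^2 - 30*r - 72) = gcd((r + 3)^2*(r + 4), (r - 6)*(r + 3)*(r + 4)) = r^2 + 7*r + 12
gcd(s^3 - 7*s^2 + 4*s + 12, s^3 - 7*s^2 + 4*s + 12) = s^3 - 7*s^2 + 4*s + 12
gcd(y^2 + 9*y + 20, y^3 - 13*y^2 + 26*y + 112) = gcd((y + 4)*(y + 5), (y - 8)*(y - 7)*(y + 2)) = 1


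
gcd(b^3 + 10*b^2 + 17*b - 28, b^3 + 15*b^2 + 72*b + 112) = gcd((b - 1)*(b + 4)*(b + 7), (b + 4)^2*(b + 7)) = b^2 + 11*b + 28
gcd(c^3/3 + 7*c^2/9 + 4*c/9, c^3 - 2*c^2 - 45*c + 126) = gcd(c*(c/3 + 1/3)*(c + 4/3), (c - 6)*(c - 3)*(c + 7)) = 1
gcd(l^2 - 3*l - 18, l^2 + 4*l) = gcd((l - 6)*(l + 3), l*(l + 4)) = 1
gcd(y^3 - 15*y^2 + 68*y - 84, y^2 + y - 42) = y - 6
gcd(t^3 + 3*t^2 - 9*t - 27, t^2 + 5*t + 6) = t + 3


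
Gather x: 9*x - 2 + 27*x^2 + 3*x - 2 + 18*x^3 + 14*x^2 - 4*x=18*x^3 + 41*x^2 + 8*x - 4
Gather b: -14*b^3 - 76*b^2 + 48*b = -14*b^3 - 76*b^2 + 48*b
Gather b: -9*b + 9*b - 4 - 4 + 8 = 0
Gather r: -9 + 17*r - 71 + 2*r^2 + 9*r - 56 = 2*r^2 + 26*r - 136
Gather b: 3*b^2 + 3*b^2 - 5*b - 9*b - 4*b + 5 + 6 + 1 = 6*b^2 - 18*b + 12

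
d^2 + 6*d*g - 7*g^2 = (d - g)*(d + 7*g)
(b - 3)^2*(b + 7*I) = b^3 - 6*b^2 + 7*I*b^2 + 9*b - 42*I*b + 63*I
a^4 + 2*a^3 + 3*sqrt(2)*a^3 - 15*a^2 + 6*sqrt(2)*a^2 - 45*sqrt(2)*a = a*(a - 3)*(a + 5)*(a + 3*sqrt(2))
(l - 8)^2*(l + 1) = l^3 - 15*l^2 + 48*l + 64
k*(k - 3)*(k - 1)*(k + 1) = k^4 - 3*k^3 - k^2 + 3*k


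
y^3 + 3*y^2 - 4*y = y*(y - 1)*(y + 4)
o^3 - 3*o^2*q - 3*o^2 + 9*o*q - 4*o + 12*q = (o - 4)*(o + 1)*(o - 3*q)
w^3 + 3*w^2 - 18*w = w*(w - 3)*(w + 6)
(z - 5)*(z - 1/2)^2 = z^3 - 6*z^2 + 21*z/4 - 5/4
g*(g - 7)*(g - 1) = g^3 - 8*g^2 + 7*g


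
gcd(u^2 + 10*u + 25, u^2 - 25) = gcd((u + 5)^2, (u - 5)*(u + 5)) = u + 5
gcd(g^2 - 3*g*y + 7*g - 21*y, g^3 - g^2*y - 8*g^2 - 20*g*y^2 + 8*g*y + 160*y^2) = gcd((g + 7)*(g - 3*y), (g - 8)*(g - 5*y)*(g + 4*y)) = 1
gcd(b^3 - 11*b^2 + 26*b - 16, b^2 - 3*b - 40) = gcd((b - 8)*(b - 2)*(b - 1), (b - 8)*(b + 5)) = b - 8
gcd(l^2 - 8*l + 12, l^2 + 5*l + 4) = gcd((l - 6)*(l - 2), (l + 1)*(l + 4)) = 1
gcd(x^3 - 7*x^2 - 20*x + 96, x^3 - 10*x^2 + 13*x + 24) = x^2 - 11*x + 24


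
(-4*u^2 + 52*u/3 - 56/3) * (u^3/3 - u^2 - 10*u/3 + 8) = -4*u^5/3 + 88*u^4/9 - 92*u^3/9 - 640*u^2/9 + 1808*u/9 - 448/3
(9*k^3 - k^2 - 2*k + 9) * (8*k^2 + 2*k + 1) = 72*k^5 + 10*k^4 - 9*k^3 + 67*k^2 + 16*k + 9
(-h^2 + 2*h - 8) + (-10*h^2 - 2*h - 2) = -11*h^2 - 10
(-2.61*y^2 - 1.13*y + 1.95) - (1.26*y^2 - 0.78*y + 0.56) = -3.87*y^2 - 0.35*y + 1.39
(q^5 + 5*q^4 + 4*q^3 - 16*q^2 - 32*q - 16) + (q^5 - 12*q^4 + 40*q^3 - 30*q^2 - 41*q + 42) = 2*q^5 - 7*q^4 + 44*q^3 - 46*q^2 - 73*q + 26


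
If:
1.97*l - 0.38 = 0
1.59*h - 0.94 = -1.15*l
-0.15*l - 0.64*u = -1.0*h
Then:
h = 0.45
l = 0.19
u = 0.66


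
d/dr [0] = 0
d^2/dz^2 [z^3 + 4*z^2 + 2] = 6*z + 8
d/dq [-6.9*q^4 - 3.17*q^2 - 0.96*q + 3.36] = -27.6*q^3 - 6.34*q - 0.96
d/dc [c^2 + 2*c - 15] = 2*c + 2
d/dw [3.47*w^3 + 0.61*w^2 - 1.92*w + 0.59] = 10.41*w^2 + 1.22*w - 1.92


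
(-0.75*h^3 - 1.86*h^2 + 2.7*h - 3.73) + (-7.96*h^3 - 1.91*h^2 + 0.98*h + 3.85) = -8.71*h^3 - 3.77*h^2 + 3.68*h + 0.12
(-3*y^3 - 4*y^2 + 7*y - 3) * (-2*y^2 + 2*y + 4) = 6*y^5 + 2*y^4 - 34*y^3 + 4*y^2 + 22*y - 12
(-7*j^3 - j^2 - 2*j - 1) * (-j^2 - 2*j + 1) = 7*j^5 + 15*j^4 - 3*j^3 + 4*j^2 - 1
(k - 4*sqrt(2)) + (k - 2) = 2*k - 4*sqrt(2) - 2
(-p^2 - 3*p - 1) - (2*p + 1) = -p^2 - 5*p - 2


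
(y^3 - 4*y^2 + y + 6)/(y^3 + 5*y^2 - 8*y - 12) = (y - 3)/(y + 6)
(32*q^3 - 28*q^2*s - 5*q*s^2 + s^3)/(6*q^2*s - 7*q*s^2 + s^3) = (32*q^2 + 4*q*s - s^2)/(s*(6*q - s))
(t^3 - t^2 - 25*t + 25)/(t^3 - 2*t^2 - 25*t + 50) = (t - 1)/(t - 2)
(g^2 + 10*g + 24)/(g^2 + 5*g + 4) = (g + 6)/(g + 1)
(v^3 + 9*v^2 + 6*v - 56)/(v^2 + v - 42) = (v^2 + 2*v - 8)/(v - 6)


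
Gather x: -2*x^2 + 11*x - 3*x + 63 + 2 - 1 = -2*x^2 + 8*x + 64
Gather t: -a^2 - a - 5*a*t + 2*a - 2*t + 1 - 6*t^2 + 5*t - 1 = -a^2 + a - 6*t^2 + t*(3 - 5*a)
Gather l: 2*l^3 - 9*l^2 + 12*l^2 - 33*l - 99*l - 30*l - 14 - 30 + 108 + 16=2*l^3 + 3*l^2 - 162*l + 80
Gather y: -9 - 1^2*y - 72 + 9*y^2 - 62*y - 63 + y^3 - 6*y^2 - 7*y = y^3 + 3*y^2 - 70*y - 144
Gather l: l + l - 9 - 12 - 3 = 2*l - 24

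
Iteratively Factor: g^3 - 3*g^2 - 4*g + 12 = (g - 3)*(g^2 - 4) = (g - 3)*(g + 2)*(g - 2)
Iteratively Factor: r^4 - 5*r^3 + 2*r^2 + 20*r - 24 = (r - 3)*(r^3 - 2*r^2 - 4*r + 8) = (r - 3)*(r + 2)*(r^2 - 4*r + 4) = (r - 3)*(r - 2)*(r + 2)*(r - 2)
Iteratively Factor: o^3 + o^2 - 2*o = (o + 2)*(o^2 - o) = (o - 1)*(o + 2)*(o)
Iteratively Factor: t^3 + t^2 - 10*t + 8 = (t + 4)*(t^2 - 3*t + 2) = (t - 1)*(t + 4)*(t - 2)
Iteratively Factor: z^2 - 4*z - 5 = (z + 1)*(z - 5)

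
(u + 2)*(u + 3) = u^2 + 5*u + 6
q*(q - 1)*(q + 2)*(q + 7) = q^4 + 8*q^3 + 5*q^2 - 14*q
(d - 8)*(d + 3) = d^2 - 5*d - 24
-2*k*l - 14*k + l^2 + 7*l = (-2*k + l)*(l + 7)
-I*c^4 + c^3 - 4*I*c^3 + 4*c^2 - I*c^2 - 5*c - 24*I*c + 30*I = (c + 5)*(c - 2*I)*(c + 3*I)*(-I*c + I)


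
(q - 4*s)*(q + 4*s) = q^2 - 16*s^2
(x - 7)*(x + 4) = x^2 - 3*x - 28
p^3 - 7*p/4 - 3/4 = (p - 3/2)*(p + 1/2)*(p + 1)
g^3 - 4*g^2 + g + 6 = (g - 3)*(g - 2)*(g + 1)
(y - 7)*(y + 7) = y^2 - 49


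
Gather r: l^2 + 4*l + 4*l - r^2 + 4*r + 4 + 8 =l^2 + 8*l - r^2 + 4*r + 12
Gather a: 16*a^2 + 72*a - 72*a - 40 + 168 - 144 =16*a^2 - 16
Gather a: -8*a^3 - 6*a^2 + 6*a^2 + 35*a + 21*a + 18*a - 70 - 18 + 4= -8*a^3 + 74*a - 84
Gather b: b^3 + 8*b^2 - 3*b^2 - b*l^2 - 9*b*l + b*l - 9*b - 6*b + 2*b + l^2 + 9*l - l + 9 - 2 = b^3 + 5*b^2 + b*(-l^2 - 8*l - 13) + l^2 + 8*l + 7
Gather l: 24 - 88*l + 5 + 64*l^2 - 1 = 64*l^2 - 88*l + 28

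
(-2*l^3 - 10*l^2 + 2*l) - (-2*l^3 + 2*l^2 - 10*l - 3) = -12*l^2 + 12*l + 3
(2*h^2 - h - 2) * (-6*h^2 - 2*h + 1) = -12*h^4 + 2*h^3 + 16*h^2 + 3*h - 2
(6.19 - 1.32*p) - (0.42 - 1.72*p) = 0.4*p + 5.77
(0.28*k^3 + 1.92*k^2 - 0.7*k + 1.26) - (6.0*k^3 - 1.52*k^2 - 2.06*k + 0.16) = -5.72*k^3 + 3.44*k^2 + 1.36*k + 1.1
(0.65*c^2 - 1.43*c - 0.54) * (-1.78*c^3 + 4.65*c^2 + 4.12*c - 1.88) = -1.157*c^5 + 5.5679*c^4 - 3.0103*c^3 - 9.6246*c^2 + 0.4636*c + 1.0152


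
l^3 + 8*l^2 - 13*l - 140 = (l - 4)*(l + 5)*(l + 7)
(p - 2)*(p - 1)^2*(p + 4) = p^4 - 11*p^2 + 18*p - 8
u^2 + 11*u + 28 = (u + 4)*(u + 7)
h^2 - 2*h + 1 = (h - 1)^2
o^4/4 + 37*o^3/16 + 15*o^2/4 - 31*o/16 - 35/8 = (o/4 + 1/2)*(o - 1)*(o + 5/4)*(o + 7)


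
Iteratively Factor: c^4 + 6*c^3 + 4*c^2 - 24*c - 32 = (c - 2)*(c^3 + 8*c^2 + 20*c + 16) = (c - 2)*(c + 2)*(c^2 + 6*c + 8) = (c - 2)*(c + 2)*(c + 4)*(c + 2)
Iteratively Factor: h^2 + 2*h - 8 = (h - 2)*(h + 4)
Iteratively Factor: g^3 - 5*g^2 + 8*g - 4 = (g - 2)*(g^2 - 3*g + 2) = (g - 2)^2*(g - 1)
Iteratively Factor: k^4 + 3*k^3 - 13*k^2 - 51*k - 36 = (k + 3)*(k^3 - 13*k - 12) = (k + 1)*(k + 3)*(k^2 - k - 12) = (k + 1)*(k + 3)^2*(k - 4)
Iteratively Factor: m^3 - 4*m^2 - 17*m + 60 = (m - 5)*(m^2 + m - 12) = (m - 5)*(m + 4)*(m - 3)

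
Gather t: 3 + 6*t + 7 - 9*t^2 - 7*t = -9*t^2 - t + 10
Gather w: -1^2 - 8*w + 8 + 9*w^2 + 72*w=9*w^2 + 64*w + 7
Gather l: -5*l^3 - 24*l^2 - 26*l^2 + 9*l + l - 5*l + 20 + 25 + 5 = -5*l^3 - 50*l^2 + 5*l + 50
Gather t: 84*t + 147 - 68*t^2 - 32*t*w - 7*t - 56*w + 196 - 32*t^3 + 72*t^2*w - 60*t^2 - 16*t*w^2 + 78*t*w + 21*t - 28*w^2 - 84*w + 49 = -32*t^3 + t^2*(72*w - 128) + t*(-16*w^2 + 46*w + 98) - 28*w^2 - 140*w + 392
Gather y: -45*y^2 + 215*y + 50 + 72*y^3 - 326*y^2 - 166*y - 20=72*y^3 - 371*y^2 + 49*y + 30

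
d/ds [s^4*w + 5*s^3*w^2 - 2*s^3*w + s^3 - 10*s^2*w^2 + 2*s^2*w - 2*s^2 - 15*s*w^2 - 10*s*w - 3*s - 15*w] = 4*s^3*w + 15*s^2*w^2 - 6*s^2*w + 3*s^2 - 20*s*w^2 + 4*s*w - 4*s - 15*w^2 - 10*w - 3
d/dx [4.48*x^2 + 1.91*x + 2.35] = 8.96*x + 1.91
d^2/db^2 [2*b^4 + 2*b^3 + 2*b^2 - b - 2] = 24*b^2 + 12*b + 4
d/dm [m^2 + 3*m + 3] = 2*m + 3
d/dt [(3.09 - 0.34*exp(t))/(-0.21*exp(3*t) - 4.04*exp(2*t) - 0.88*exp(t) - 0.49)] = (-0.1428*exp(3*t) + 0.5731*exp(2*t) + 24.9672*exp(t) + 2.8858)*exp(t)/(0.0441*exp(6*t) + 1.6968*exp(5*t) + 16.6912*exp(4*t) + 7.3162*exp(3*t) + 4.7336*exp(2*t) + 0.8624*exp(t) + 0.2401)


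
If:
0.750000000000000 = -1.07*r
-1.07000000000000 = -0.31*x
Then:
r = -0.70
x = 3.45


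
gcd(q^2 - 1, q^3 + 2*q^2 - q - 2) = q^2 - 1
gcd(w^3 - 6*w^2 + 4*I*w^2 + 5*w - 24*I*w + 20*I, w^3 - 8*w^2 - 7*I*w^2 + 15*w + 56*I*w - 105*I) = w - 5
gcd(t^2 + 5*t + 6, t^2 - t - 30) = 1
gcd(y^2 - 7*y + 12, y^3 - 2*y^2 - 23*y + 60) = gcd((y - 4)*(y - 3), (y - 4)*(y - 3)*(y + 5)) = y^2 - 7*y + 12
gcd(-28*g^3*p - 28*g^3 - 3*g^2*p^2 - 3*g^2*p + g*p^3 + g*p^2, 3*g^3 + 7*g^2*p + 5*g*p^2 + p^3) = 1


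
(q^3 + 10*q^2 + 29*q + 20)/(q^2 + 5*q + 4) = q + 5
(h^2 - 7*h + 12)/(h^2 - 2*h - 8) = (h - 3)/(h + 2)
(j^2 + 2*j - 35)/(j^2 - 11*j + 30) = (j + 7)/(j - 6)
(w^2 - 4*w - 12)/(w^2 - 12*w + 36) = (w + 2)/(w - 6)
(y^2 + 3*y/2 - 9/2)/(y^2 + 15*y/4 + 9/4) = 2*(2*y - 3)/(4*y + 3)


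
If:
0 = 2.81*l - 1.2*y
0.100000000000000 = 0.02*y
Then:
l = 2.14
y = 5.00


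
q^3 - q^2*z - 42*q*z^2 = q*(q - 7*z)*(q + 6*z)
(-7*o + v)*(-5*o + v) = 35*o^2 - 12*o*v + v^2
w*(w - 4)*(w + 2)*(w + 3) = w^4 + w^3 - 14*w^2 - 24*w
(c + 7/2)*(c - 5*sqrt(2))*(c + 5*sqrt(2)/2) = c^3 - 5*sqrt(2)*c^2/2 + 7*c^2/2 - 25*c - 35*sqrt(2)*c/4 - 175/2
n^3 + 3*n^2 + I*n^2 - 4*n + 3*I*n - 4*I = (n - 1)*(n + 4)*(n + I)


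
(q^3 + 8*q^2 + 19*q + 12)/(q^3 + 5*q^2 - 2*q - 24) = (q + 1)/(q - 2)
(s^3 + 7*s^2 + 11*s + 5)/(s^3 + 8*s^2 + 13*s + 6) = (s + 5)/(s + 6)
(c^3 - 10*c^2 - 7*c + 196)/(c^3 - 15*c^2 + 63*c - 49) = (c + 4)/(c - 1)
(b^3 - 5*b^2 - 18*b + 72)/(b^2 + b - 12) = b - 6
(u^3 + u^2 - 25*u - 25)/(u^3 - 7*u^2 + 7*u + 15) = (u + 5)/(u - 3)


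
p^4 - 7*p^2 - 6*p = p*(p - 3)*(p + 1)*(p + 2)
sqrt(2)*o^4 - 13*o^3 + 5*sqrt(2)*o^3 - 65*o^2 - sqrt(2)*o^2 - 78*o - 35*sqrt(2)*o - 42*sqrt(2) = (o + 2)*(o + 3)*(o - 7*sqrt(2))*(sqrt(2)*o + 1)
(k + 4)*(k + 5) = k^2 + 9*k + 20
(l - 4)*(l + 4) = l^2 - 16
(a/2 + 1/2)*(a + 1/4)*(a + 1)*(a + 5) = a^4/2 + 29*a^3/8 + 51*a^2/8 + 31*a/8 + 5/8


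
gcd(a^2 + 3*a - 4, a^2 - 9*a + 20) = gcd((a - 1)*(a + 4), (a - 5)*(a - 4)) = 1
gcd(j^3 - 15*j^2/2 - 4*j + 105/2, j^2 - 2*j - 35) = j - 7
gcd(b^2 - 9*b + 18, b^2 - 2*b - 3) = b - 3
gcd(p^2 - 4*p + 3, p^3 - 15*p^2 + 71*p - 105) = p - 3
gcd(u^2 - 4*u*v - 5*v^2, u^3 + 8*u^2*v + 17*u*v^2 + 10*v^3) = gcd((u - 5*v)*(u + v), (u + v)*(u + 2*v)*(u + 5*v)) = u + v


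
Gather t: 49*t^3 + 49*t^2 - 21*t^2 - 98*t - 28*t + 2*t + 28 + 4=49*t^3 + 28*t^2 - 124*t + 32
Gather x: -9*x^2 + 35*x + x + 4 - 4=-9*x^2 + 36*x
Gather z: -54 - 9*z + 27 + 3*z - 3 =-6*z - 30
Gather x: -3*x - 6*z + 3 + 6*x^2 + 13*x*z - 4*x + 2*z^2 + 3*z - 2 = 6*x^2 + x*(13*z - 7) + 2*z^2 - 3*z + 1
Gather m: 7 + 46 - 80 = -27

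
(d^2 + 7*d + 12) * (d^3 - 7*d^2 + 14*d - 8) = d^5 - 23*d^3 + 6*d^2 + 112*d - 96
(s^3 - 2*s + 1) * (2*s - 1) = 2*s^4 - s^3 - 4*s^2 + 4*s - 1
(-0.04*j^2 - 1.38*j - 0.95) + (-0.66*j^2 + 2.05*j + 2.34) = -0.7*j^2 + 0.67*j + 1.39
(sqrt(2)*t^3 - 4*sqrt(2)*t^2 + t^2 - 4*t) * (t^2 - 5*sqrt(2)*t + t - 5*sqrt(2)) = sqrt(2)*t^5 - 9*t^4 - 3*sqrt(2)*t^4 - 9*sqrt(2)*t^3 + 27*t^3 + 15*sqrt(2)*t^2 + 36*t^2 + 20*sqrt(2)*t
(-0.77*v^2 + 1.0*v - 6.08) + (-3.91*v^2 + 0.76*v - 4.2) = -4.68*v^2 + 1.76*v - 10.28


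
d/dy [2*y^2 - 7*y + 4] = 4*y - 7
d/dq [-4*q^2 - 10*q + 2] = -8*q - 10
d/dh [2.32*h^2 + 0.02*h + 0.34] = 4.64*h + 0.02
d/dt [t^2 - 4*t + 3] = 2*t - 4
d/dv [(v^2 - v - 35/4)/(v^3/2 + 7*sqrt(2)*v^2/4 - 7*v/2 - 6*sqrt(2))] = 2*(2*(2*v - 1)*(2*v^3 + 7*sqrt(2)*v^2 - 14*v - 24*sqrt(2)) + (-4*v^2 + 4*v + 35)*(3*v^2 + 7*sqrt(2)*v - 7))/(2*v^3 + 7*sqrt(2)*v^2 - 14*v - 24*sqrt(2))^2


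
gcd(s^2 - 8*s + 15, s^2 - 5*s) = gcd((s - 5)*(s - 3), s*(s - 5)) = s - 5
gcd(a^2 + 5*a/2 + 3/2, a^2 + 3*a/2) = a + 3/2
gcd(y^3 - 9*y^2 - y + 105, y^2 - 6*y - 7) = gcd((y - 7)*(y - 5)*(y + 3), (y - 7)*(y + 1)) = y - 7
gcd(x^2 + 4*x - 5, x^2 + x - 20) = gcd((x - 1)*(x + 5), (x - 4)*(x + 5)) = x + 5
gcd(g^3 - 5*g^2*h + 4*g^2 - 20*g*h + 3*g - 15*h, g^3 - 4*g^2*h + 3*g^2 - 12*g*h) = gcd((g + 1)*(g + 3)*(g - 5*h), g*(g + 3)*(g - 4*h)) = g + 3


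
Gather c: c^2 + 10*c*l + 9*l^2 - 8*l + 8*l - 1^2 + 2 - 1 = c^2 + 10*c*l + 9*l^2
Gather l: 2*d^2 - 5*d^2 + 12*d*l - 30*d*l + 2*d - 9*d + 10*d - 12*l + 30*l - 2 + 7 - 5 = -3*d^2 + 3*d + l*(18 - 18*d)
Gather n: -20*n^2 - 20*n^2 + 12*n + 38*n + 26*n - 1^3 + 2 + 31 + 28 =-40*n^2 + 76*n + 60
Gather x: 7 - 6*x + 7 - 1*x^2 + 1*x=-x^2 - 5*x + 14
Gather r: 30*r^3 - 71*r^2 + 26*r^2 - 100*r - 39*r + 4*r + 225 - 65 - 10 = 30*r^3 - 45*r^2 - 135*r + 150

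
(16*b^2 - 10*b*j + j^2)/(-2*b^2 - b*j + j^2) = (-8*b + j)/(b + j)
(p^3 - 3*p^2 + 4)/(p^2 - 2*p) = p - 1 - 2/p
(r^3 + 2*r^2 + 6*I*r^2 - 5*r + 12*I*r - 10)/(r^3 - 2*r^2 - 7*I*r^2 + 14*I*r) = (r^3 + r^2*(2 + 6*I) + r*(-5 + 12*I) - 10)/(r*(r^2 + r*(-2 - 7*I) + 14*I))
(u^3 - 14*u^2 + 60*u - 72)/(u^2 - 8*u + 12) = u - 6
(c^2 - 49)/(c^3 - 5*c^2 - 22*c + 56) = (c + 7)/(c^2 + 2*c - 8)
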